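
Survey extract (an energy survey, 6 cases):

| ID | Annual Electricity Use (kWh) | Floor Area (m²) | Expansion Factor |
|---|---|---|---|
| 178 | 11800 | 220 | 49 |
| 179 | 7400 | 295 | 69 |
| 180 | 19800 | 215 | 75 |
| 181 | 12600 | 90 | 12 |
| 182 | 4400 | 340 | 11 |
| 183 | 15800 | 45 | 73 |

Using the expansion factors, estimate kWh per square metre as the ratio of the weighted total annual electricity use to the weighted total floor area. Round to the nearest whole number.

Σ wᵢ·y = 11800×49 + 7400×69 + 19800×75 + 12600×12 + 4400×11 + 15800×73
  = 3926800
Σ wᵢ·x = 220×49 + 295×69 + 215×75 + 90×12 + 340×11 + 45×73
  = 10780 + 20355 + 16125 + 1080 + 3740 + 3285 = 55365
Ratio = 3926800 / 55365 = 70.925675

71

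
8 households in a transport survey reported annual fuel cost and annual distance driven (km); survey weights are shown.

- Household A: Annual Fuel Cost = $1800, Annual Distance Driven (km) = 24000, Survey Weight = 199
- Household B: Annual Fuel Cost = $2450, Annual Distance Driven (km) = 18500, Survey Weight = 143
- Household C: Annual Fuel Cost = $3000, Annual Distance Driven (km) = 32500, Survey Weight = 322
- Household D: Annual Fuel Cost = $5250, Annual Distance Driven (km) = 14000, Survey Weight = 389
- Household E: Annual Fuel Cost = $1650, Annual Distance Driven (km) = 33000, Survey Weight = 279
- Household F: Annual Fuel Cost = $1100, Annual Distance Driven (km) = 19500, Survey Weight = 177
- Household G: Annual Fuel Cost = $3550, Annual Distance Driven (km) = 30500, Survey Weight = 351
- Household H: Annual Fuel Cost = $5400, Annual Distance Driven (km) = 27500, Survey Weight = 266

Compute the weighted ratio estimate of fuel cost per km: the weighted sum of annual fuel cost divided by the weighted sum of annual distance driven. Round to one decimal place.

Σ wᵢ·y = 1800×199 + 2450×143 + 3000×322 + 5250×389 + 1650×279 + 1100×177 + 3550×351 + 5400×266
  = 7054300
Σ wᵢ·x = 54011500
Ratio = 7054300 / 54011500 = 0.13060737

0.1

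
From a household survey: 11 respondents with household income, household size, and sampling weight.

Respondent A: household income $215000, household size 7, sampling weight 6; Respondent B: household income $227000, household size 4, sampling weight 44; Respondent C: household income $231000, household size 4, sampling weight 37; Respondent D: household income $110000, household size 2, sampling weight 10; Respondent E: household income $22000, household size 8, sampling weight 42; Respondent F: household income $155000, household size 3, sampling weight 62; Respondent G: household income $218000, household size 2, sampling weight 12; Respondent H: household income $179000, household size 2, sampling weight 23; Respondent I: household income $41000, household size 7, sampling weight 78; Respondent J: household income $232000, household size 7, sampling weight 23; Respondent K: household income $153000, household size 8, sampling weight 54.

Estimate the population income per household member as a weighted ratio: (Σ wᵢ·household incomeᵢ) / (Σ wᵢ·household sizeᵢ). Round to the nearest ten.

25970

Σ wᵢ·y = 215000×6 + 227000×44 + 231000×37 + 110000×10 + 22000×42 + 155000×62 + 218000×12 + 179000×23 + 41000×78 + 232000×23 + 153000×54
  = 1290000 + 9988000 + 8547000 + 1100000 + 924000 + 9610000 + 2616000 + 4117000 + 3198000 + 5336000 + 8262000 = 54988000
Σ wᵢ·x = 7×6 + 4×44 + 4×37 + 2×10 + 8×42 + 3×62 + 2×12 + 2×23 + 7×78 + 7×23 + 8×54
  = 2117
Ratio = 54988000 / 2117 = 25974.492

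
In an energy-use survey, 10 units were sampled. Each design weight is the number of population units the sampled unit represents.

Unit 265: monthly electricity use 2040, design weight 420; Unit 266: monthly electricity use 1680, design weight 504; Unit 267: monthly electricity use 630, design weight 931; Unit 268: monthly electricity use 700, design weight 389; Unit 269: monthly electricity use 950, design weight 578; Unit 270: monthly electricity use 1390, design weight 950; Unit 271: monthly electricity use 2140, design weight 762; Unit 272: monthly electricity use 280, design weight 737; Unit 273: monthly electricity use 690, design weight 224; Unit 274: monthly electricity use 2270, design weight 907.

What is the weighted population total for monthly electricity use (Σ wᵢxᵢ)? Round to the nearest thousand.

8482000

Weighted total = 2040×420 + 1680×504 + 630×931 + 700×389 + 950×578 + 1390×950 + 2140×762 + 280×737 + 690×224 + 2270×907
  = 8482440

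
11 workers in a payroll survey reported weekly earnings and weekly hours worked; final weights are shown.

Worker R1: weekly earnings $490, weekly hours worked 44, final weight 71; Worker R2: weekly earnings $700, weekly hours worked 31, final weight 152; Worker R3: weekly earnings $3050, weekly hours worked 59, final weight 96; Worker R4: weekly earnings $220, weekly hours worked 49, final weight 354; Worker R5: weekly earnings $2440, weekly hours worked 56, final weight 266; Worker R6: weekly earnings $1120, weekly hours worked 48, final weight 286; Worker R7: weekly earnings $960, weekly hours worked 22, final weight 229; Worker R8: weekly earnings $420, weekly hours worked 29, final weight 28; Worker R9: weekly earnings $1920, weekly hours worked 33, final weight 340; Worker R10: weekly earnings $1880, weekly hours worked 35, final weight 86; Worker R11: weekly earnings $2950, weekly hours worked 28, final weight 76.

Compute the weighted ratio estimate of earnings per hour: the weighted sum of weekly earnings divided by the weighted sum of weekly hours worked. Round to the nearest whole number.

Σ wᵢ·y = 490×71 + 700×152 + 3050×96 + 220×354 + 2440×266 + 1120×286 + 960×229 + 420×28 + 1920×340 + 1880×86 + 2950×76
  = 34790 + 106400 + 292800 + 77880 + 649040 + 320320 + 219840 + 11760 + 652800 + 161680 + 224200 = 2751510
Σ wᵢ·x = 44×71 + 31×152 + 59×96 + 49×354 + 56×266 + 48×286 + 22×229 + 29×28 + 33×340 + 35×86 + 28×76
  = 81678
Ratio = 2751510 / 81678 = 33.687284

34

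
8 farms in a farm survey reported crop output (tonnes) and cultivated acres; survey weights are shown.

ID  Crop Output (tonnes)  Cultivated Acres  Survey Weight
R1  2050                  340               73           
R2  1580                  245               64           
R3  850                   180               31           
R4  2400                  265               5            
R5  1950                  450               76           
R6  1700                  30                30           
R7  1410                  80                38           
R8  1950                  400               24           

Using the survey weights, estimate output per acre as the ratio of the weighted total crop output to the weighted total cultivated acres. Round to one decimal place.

6.2

Σ wᵢ·y = 2050×73 + 1580×64 + 850×31 + 2400×5 + 1950×76 + 1700×30 + 1410×38 + 1950×24
  = 149650 + 101120 + 26350 + 12000 + 148200 + 51000 + 53580 + 46800 = 588700
Σ wᵢ·x = 340×73 + 245×64 + 180×31 + 265×5 + 450×76 + 30×30 + 80×38 + 400×24
  = 24820 + 15680 + 5580 + 1325 + 34200 + 900 + 3040 + 9600 = 95145
Ratio = 588700 / 95145 = 6.1873982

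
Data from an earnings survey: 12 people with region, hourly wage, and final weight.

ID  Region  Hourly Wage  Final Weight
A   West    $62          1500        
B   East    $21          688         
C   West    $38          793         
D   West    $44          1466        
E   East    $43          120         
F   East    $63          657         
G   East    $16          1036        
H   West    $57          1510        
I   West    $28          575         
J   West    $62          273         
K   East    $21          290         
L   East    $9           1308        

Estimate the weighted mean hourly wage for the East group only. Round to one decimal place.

23.3

East rows: B, E, F, G, K, L
Weighted sum = 21×688 + 43×120 + 63×657 + 16×1036 + 21×290 + 9×1308
  = 14448 + 5160 + 41391 + 16576 + 6090 + 11772 = 95437
Sum of weights = 688 + 120 + 657 + 1036 + 290 + 1308 = 4099
Weighted mean = 95437 / 4099 = 23.282996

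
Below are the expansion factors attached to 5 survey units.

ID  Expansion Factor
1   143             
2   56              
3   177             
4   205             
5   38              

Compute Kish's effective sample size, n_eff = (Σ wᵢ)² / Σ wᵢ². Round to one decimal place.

Σ wᵢ = 143 + 56 + 177 + 205 + 38 = 619
Σ wᵢ² = 20449 + 3136 + 31329 + 42025 + 1444 = 98383
n_eff = 619² / 98383 = 383161 / 98383 = 3.8945854

3.9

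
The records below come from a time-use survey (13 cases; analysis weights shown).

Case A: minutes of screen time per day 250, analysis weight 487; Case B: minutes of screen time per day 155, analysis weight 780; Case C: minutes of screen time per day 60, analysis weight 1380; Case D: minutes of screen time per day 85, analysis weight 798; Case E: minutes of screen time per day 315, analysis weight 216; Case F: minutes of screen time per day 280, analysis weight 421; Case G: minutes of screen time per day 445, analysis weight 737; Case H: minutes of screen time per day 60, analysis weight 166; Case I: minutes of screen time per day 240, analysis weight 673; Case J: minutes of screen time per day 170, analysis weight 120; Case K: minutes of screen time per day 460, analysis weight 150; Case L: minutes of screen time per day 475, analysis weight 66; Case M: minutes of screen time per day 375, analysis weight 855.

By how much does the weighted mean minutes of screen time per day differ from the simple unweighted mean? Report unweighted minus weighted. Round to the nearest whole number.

Unweighted sum = 3370
Unweighted mean = 3370 / 13 = 259.23077
Weighted sum = 1520020
Sum of weights = 6849
Weighted mean = 1520020 / 6849 = 221.93313
Difference (unweighted minus weighted) = 37.29764

37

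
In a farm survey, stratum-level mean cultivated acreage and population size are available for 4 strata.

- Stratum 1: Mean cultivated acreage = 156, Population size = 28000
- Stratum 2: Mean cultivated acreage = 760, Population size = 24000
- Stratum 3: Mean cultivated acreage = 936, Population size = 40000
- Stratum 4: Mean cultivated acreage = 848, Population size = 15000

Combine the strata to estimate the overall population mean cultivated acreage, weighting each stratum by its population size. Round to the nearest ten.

680

Σ Nₕ·x̄ₕ = 156×28000 + 760×24000 + 936×40000 + 848×15000
  = 72768000
Σ Nₕ = 28000 + 24000 + 40000 + 15000 = 107000
Overall mean = 72768000 / 107000 = 680.07477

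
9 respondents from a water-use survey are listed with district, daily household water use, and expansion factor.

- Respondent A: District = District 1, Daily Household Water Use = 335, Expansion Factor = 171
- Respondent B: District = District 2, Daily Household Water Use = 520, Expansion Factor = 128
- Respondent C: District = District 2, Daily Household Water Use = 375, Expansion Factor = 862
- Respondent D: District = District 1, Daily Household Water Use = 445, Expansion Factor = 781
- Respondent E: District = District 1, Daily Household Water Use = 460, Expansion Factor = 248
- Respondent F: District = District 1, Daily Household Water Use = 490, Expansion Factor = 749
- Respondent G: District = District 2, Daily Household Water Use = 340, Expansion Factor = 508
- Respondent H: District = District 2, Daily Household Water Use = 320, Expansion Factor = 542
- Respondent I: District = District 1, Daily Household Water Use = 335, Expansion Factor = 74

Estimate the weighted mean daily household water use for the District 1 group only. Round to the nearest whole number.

District 1 rows: A, D, E, F, I
Weighted sum = 335×171 + 445×781 + 460×248 + 490×749 + 335×74
  = 910710
Sum of weights = 2023
Weighted mean = 910710 / 2023 = 450.17795

450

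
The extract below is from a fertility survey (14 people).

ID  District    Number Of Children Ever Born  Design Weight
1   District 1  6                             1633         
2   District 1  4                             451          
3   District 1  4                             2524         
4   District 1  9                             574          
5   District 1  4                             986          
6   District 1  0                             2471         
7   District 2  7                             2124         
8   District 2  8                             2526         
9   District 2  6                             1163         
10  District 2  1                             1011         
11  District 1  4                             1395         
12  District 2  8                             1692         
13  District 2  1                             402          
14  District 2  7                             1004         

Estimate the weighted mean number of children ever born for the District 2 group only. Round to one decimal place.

6.5

District 2 rows: 7, 8, 9, 10, 12, 13, 14
Weighted sum = 64031
Sum of weights = 2124 + 2526 + 1163 + 1011 + 1692 + 402 + 1004 = 9922
Weighted mean = 64031 / 9922 = 6.4534368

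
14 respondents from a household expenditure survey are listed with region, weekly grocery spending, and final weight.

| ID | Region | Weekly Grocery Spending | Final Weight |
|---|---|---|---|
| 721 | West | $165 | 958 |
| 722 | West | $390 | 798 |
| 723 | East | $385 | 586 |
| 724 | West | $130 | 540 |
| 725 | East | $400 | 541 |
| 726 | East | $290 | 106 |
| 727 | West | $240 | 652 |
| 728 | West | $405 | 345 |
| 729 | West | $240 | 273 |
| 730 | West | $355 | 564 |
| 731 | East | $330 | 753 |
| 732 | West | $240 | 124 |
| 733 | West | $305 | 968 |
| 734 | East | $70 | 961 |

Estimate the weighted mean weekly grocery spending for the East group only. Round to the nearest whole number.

268

East rows: 723, 725, 726, 731, 734
Weighted sum = 385×586 + 400×541 + 290×106 + 330×753 + 70×961
  = 225610 + 216400 + 30740 + 248490 + 67270 = 788510
Sum of weights = 586 + 541 + 106 + 753 + 961 = 2947
Weighted mean = 788510 / 2947 = 267.56362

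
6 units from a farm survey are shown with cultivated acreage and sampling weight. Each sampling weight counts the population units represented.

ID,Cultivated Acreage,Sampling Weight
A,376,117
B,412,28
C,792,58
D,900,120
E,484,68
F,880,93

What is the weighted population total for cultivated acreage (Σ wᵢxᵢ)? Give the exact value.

324216

Weighted total = 376×117 + 412×28 + 792×58 + 900×120 + 484×68 + 880×93
  = 43992 + 11536 + 45936 + 108000 + 32912 + 81840 = 324216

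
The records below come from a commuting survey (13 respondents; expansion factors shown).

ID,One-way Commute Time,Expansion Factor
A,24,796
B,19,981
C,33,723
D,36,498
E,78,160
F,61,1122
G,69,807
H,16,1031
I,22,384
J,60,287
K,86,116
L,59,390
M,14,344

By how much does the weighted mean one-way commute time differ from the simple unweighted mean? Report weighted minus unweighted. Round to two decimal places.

Unweighted sum = 577
Unweighted mean = 577 / 13 = 44.384615
Weighted sum = 296101
Sum of weights = 7639
Weighted mean = 296101 / 7639 = 38.761749
Difference (weighted minus unweighted) = -5.6228665

-5.62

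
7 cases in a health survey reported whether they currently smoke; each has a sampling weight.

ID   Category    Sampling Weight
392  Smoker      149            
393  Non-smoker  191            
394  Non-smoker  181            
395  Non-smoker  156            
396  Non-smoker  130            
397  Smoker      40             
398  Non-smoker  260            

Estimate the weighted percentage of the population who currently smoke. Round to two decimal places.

Sum of weights for 'Smoker' = 149 + 40 = 189
Total weight = 149 + 191 + 181 + 156 + 130 + 40 + 260 = 1107
Weighted proportion = 189 / 1107 = 0.17073171 → 17.073171%

17.07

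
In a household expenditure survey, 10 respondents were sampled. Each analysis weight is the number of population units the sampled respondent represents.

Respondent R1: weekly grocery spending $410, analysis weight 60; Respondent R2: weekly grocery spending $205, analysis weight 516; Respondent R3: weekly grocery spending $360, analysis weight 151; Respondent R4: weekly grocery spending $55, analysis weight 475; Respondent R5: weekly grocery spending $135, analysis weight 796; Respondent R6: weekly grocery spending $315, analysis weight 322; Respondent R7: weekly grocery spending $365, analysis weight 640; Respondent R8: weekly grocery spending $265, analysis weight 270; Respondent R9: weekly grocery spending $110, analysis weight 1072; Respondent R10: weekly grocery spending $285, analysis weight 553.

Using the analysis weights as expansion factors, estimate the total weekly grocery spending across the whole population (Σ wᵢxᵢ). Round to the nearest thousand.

1000000

Weighted total = 410×60 + 205×516 + 360×151 + 55×475 + 135×796 + 315×322 + 365×640 + 265×270 + 110×1072 + 285×553
  = 24600 + 105780 + 54360 + 26125 + 107460 + 101430 + 233600 + 71550 + 117920 + 157605 = 1000430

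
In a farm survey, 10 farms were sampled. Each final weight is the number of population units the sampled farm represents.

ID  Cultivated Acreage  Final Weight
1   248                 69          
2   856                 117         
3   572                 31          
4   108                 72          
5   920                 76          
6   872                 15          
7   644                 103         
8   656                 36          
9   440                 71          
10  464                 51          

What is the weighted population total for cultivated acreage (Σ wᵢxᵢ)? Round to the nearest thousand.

371000

Weighted total = 248×69 + 856×117 + 572×31 + 108×72 + 920×76 + 872×15 + 644×103 + 656×36 + 440×71 + 464×51
  = 17112 + 100152 + 17732 + 7776 + 69920 + 13080 + 66332 + 23616 + 31240 + 23664 = 370624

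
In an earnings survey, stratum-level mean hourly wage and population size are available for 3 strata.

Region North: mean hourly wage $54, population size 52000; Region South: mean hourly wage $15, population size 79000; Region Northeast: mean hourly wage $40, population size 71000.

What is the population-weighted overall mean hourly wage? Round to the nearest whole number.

34

Σ Nₕ·x̄ₕ = 54×52000 + 15×79000 + 40×71000
  = 2808000 + 1185000 + 2840000 = 6833000
Σ Nₕ = 52000 + 79000 + 71000 = 202000
Overall mean = 6833000 / 202000 = 33.826733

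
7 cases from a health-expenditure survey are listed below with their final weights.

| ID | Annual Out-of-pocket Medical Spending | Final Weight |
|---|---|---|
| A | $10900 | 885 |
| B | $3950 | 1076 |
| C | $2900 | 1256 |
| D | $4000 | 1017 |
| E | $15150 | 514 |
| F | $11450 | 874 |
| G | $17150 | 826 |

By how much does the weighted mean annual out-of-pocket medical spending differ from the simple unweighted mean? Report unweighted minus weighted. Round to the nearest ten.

1050

Unweighted sum = 10900 + 3950 + 2900 + 4000 + 15150 + 11450 + 17150 = 65500
Unweighted mean = 65500 / 7 = 9357.1429
Weighted sum = 10900×885 + 3950×1076 + 2900×1256 + 4000×1017 + 15150×514 + 11450×874 + 17150×826
  = 9646500 + 4250200 + 3642400 + 4068000 + 7787100 + 10007300 + 14165900 = 53567400
Sum of weights = 885 + 1076 + 1256 + 1017 + 514 + 874 + 826 = 6448
Weighted mean = 53567400 / 6448 = 8307.5993
Difference (unweighted minus weighted) = 1049.5436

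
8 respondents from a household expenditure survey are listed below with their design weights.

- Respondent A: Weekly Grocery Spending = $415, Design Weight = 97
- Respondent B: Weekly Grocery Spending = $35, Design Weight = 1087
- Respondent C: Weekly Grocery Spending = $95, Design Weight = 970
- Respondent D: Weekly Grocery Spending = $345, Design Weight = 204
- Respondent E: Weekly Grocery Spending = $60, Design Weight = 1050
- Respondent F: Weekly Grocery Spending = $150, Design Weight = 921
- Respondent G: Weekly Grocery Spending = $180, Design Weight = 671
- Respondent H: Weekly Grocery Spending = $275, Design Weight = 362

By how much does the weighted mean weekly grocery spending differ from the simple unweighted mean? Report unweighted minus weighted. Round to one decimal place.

70.9

Unweighted sum = 415 + 35 + 95 + 345 + 60 + 150 + 180 + 275 = 1555
Unweighted mean = 1555 / 8 = 194.375
Weighted sum = 415×97 + 35×1087 + 95×970 + 345×204 + 60×1050 + 150×921 + 180×671 + 275×362
  = 40255 + 38045 + 92150 + 70380 + 63000 + 138150 + 120780 + 99550 = 662310
Sum of weights = 97 + 1087 + 970 + 204 + 1050 + 921 + 671 + 362 = 5362
Weighted mean = 662310 / 5362 = 123.51921
Difference (unweighted minus weighted) = 70.855791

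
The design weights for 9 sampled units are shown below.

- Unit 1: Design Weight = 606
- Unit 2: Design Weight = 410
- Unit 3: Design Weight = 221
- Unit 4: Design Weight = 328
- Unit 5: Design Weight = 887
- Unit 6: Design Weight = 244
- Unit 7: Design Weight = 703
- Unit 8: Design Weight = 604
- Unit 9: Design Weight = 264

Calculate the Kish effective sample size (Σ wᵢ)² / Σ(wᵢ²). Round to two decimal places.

Σ wᵢ = 606 + 410 + 221 + 328 + 887 + 244 + 703 + 604 + 264 = 4267
Σ wᵢ² = 367236 + 168100 + 48841 + 107584 + 786769 + 59536 + 494209 + 364816 + 69696 = 2466787
n_eff = 4267² / 2466787 = 18207289 / 2466787 = 7.3809733

7.38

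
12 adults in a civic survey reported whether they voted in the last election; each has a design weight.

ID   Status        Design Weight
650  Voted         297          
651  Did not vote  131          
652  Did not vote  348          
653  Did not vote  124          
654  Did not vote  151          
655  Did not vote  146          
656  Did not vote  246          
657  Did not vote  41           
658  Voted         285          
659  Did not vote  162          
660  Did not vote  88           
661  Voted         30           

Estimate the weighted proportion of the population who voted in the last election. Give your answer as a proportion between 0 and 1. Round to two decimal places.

0.30

Sum of weights for 'Voted' = 297 + 285 + 30 = 612
Total weight = 297 + 131 + 348 + 124 + 151 + 146 + 246 + 41 + 285 + 162 + 88 + 30 = 2049
Weighted proportion = 612 / 2049 = 0.29868228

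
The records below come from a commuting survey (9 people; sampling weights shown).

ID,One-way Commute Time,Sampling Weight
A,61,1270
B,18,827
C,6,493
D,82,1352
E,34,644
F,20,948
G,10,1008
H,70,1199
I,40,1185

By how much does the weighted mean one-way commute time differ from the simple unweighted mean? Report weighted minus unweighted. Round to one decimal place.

5.6

Unweighted sum = 61 + 18 + 6 + 82 + 34 + 20 + 10 + 70 + 40 = 341
Unweighted mean = 341 / 9 = 37.888889
Weighted sum = 61×1270 + 18×827 + 6×493 + 82×1352 + 34×644 + 20×948 + 10×1008 + 70×1199 + 40×1185
  = 77470 + 14886 + 2958 + 110864 + 21896 + 18960 + 10080 + 83930 + 47400 = 388444
Sum of weights = 1270 + 827 + 493 + 1352 + 644 + 948 + 1008 + 1199 + 1185 = 8926
Weighted mean = 388444 / 8926 = 43.518261
Difference (weighted minus unweighted) = 5.6293724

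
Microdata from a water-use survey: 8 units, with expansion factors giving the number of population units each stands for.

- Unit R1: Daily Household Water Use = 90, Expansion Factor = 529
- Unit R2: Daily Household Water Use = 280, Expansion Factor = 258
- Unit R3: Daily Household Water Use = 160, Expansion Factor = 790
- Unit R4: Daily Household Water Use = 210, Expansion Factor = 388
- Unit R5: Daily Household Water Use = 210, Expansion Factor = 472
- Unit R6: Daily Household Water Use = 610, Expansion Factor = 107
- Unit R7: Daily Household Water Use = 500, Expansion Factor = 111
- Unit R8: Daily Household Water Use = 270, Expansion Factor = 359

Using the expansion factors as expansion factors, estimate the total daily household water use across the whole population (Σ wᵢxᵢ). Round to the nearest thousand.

645000

Weighted total = 90×529 + 280×258 + 160×790 + 210×388 + 210×472 + 610×107 + 500×111 + 270×359
  = 47610 + 72240 + 126400 + 81480 + 99120 + 65270 + 55500 + 96930 = 644550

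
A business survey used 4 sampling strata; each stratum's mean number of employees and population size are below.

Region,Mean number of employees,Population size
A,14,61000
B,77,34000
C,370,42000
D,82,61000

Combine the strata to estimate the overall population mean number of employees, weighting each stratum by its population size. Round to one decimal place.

Σ Nₕ·x̄ₕ = 14×61000 + 77×34000 + 370×42000 + 82×61000
  = 854000 + 2618000 + 15540000 + 5002000 = 24014000
Σ Nₕ = 61000 + 34000 + 42000 + 61000 = 198000
Overall mean = 24014000 / 198000 = 121.28283

121.3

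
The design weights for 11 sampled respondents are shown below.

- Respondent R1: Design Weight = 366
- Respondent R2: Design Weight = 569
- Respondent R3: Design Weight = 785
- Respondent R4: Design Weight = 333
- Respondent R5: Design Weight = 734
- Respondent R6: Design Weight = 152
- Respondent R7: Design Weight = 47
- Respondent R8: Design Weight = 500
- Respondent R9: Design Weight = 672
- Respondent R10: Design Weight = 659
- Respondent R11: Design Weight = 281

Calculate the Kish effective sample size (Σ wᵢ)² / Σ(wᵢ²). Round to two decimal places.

Σ wᵢ = 366 + 569 + 785 + 333 + 734 + 152 + 47 + 500 + 672 + 659 + 281 = 5098
Σ wᵢ² = 2963726
n_eff = 5098² / 2963726 = 25989604 / 2963726 = 8.7692331

8.77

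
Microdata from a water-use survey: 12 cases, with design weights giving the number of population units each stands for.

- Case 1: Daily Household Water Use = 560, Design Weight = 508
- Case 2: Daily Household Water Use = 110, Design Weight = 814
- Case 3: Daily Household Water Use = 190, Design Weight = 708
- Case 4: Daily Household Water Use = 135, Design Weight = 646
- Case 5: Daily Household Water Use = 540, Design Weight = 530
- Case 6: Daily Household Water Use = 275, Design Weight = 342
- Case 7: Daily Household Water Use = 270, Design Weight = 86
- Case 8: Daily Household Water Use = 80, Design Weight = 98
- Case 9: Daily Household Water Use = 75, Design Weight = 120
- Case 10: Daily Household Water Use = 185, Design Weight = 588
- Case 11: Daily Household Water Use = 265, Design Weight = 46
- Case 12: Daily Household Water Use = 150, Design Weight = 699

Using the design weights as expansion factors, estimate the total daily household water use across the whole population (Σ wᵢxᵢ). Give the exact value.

1241880

Weighted total = 560×508 + 110×814 + 190×708 + 135×646 + 540×530 + 275×342 + 270×86 + 80×98 + 75×120 + 185×588 + 265×46 + 150×699
  = 1241880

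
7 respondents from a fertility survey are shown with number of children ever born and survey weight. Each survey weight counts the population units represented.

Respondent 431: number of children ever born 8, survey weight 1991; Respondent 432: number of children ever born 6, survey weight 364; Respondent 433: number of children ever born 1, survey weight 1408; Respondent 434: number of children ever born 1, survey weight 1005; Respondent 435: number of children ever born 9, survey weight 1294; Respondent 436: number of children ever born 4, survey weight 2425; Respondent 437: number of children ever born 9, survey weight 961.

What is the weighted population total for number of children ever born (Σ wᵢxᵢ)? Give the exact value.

Weighted total = 50520

50520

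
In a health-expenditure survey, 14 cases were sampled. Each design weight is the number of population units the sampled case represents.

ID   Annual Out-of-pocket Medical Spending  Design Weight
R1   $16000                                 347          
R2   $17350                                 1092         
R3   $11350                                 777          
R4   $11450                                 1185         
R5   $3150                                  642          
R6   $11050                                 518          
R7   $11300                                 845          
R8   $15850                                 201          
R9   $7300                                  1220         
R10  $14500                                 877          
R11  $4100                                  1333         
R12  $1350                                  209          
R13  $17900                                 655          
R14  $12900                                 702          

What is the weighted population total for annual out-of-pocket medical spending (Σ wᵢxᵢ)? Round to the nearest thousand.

115516000

Weighted total = 115516200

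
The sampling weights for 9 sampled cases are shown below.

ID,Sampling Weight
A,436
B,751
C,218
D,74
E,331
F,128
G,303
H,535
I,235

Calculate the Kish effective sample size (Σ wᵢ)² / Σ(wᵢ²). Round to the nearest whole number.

7

Σ wᵢ = 436 + 751 + 218 + 74 + 331 + 128 + 303 + 535 + 235 = 3011
Σ wᵢ² = 190096 + 564001 + 47524 + 5476 + 109561 + 16384 + 91809 + 286225 + 55225 = 1366301
n_eff = 3011² / 1366301 = 9066121 / 1366301 = 6.6355225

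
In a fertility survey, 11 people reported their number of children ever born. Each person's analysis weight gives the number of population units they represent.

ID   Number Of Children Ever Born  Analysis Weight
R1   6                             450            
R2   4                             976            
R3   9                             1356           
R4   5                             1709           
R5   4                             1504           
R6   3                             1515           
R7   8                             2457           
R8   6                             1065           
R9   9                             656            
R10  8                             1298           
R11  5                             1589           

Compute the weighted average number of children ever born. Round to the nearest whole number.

Weighted sum = 6×450 + 4×976 + 9×1356 + 5×1709 + 4×1504 + 3×1515 + 8×2457 + 6×1065 + 9×656 + 8×1298 + 5×1589
  = 2700 + 3904 + 12204 + 8545 + 6016 + 4545 + 19656 + 6390 + 5904 + 10384 + 7945 = 88193
Sum of weights = 14575
Weighted mean = 88193 / 14575 = 6.0509777

6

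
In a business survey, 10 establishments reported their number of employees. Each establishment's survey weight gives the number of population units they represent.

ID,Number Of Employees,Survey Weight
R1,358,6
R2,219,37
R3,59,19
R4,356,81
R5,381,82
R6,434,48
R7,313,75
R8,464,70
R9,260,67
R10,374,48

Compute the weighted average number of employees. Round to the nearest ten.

Weighted sum = 358×6 + 219×37 + 59×19 + 356×81 + 381×82 + 434×48 + 313×75 + 464×70 + 260×67 + 374×48
  = 2148 + 8103 + 1121 + 28836 + 31242 + 20832 + 23475 + 32480 + 17420 + 17952 = 183609
Sum of weights = 533
Weighted mean = 183609 / 533 = 344.48218

340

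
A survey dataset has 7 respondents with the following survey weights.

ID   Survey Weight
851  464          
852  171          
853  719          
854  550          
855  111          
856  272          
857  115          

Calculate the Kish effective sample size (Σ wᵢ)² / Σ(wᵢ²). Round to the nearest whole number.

Σ wᵢ = 2402
Σ wᵢ² = 215296 + 29241 + 516961 + 302500 + 12321 + 73984 + 13225 = 1163528
n_eff = 2402² / 1163528 = 5769604 / 1163528 = 4.9587152

5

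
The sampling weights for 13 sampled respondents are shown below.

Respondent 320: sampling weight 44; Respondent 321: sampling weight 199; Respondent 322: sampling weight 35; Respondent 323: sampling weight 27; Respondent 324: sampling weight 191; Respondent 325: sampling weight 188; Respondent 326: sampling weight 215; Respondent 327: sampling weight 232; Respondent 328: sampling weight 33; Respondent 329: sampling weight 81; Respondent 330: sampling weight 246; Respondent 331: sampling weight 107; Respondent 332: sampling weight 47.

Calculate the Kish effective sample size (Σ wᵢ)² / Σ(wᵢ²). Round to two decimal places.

9.11

Σ wᵢ = 1645
Σ wᵢ² = 297189
n_eff = 1645² / 297189 = 2706025 / 297189 = 9.1054009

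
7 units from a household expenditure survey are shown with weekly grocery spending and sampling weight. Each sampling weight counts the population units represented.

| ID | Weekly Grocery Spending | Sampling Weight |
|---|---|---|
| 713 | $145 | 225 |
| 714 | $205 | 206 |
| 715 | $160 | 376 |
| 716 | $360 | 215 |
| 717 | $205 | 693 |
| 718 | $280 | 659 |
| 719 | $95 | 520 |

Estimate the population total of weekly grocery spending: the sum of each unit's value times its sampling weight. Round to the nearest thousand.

588000

Weighted total = 588400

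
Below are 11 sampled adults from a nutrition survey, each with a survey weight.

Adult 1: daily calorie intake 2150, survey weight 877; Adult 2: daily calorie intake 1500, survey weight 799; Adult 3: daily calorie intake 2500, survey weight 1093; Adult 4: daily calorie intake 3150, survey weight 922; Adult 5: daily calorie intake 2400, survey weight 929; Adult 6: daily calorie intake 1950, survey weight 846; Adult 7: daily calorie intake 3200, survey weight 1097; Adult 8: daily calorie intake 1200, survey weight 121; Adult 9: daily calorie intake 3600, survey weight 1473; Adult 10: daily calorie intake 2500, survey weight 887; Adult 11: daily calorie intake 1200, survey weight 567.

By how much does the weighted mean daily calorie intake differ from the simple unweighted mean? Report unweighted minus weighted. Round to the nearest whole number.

Unweighted sum = 25350
Unweighted mean = 25350 / 11 = 2304.5455
Weighted sum = 2150×877 + 1500×799 + 2500×1093 + 3150×922 + 2400×929 + 1950×846 + 3200×1097 + 1200×121 + 3600×1473 + 2500×887 + 1200×567
  = 24456450
Sum of weights = 877 + 799 + 1093 + 922 + 929 + 846 + 1097 + 121 + 1473 + 887 + 567 = 9611
Weighted mean = 24456450 / 9611 = 2544.6312
Difference (unweighted minus weighted) = -240.0857

-240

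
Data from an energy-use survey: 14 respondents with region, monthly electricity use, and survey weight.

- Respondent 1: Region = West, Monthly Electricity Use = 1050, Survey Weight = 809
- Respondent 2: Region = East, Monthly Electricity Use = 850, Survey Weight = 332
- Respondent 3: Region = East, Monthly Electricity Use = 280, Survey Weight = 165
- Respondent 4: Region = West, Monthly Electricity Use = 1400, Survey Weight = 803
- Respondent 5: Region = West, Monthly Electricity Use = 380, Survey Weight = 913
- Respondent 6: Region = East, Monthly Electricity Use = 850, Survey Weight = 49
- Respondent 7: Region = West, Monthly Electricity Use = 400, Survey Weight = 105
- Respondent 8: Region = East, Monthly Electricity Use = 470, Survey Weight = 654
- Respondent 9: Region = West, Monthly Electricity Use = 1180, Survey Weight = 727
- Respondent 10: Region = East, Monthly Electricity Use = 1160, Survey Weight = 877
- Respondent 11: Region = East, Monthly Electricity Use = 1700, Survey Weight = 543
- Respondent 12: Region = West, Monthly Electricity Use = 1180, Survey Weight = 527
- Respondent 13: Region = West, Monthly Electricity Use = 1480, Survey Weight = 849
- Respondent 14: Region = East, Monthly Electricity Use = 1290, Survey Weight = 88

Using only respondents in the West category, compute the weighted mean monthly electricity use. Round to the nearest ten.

West rows: 1, 4, 5, 7, 9, 12, 13
Weighted sum = 1050×809 + 1400×803 + 380×913 + 400×105 + 1180×727 + 1180×527 + 1480×849
  = 5098830
Sum of weights = 4733
Weighted mean = 5098830 / 4733 = 1077.2935

1080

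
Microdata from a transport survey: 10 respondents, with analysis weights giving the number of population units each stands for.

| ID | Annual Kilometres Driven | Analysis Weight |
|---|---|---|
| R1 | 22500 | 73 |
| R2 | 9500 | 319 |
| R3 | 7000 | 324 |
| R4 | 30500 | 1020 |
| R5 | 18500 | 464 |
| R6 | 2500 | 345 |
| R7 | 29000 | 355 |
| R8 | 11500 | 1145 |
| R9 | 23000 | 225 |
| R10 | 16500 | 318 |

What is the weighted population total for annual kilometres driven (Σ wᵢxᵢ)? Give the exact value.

81382000

Weighted total = 81382000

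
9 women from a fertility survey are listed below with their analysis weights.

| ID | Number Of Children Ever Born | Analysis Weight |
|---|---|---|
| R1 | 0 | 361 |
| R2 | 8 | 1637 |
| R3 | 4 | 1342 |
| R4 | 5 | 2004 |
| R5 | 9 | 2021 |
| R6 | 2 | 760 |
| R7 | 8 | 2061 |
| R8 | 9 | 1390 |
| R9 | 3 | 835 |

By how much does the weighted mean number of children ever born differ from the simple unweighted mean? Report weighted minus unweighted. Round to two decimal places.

Unweighted sum = 0 + 8 + 4 + 5 + 9 + 2 + 8 + 9 + 3 = 48
Unweighted mean = 48 / 9 = 5.3333333
Weighted sum = 0×361 + 8×1637 + 4×1342 + 5×2004 + 9×2021 + 2×760 + 8×2061 + 9×1390 + 3×835
  = 0 + 13096 + 5368 + 10020 + 18189 + 1520 + 16488 + 12510 + 2505 = 79696
Sum of weights = 361 + 1637 + 1342 + 2004 + 2021 + 760 + 2061 + 1390 + 835 = 12411
Weighted mean = 79696 / 12411 = 6.4214004
Difference (weighted minus unweighted) = 1.088067

1.09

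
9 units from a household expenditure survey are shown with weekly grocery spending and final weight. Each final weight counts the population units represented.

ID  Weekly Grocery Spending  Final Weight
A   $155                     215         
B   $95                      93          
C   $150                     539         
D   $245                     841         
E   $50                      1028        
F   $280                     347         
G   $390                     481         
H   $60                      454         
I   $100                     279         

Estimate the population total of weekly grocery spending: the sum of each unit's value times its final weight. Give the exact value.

720345

Weighted total = 155×215 + 95×93 + 150×539 + 245×841 + 50×1028 + 280×347 + 390×481 + 60×454 + 100×279
  = 33325 + 8835 + 80850 + 206045 + 51400 + 97160 + 187590 + 27240 + 27900 = 720345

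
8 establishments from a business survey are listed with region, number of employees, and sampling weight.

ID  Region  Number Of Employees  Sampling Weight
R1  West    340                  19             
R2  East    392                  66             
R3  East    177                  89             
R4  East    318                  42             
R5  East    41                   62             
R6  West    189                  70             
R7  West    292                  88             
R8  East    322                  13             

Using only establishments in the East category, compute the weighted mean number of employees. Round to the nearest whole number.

227

East rows: R2, R3, R4, R5, R8
Weighted sum = 392×66 + 177×89 + 318×42 + 41×62 + 322×13
  = 61709
Sum of weights = 66 + 89 + 42 + 62 + 13 = 272
Weighted mean = 61709 / 272 = 226.87132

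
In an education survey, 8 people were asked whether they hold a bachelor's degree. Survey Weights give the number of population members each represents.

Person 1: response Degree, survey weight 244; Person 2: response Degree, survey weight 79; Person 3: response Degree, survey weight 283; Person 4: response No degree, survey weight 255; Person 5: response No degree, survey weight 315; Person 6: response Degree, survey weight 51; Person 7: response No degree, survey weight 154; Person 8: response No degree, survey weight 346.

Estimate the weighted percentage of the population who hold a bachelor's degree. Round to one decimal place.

Sum of weights for 'Degree' = 244 + 79 + 283 + 51 = 657
Total weight = 1727
Weighted proportion = 657 / 1727 = 0.38042849 → 38.042849%

38.0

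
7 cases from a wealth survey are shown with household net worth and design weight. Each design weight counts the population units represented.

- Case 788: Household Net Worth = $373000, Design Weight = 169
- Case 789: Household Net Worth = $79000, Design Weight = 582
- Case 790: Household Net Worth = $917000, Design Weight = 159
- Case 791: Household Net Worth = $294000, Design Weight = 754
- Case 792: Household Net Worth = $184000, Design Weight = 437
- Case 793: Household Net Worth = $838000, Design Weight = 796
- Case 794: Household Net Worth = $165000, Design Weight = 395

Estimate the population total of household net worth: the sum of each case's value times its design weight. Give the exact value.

Weighted total = 373000×169 + 79000×582 + 917000×159 + 294000×754 + 184000×437 + 838000×796 + 165000×395
  = 63037000 + 45978000 + 145803000 + 221676000 + 80408000 + 667048000 + 65175000 = 1289125000

1289125000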